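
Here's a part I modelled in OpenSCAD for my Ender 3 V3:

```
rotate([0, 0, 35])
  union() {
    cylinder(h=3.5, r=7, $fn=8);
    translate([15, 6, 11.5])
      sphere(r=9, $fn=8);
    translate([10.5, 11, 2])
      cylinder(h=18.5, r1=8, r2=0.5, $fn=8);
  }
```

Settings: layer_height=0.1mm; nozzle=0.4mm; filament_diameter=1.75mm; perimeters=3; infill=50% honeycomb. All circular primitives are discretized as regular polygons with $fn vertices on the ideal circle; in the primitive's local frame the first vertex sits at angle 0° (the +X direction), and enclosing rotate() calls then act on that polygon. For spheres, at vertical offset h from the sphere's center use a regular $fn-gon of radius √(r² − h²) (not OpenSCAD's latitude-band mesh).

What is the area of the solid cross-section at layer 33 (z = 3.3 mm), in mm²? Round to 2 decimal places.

At z = 3.3 mm: the r=7 cylinder gives a regular 8-gon of circumradius 7 (constant along its height) (area = (8/2)·7.000²·sin(360°/8) = 138.59 mm²); the r=9 sphere at (15, 6) contributes a regular 8-gon of circumradius √(9²−8.2²) = 3.709 (area = (8/2)·3.709²·sin(360°/8) = 38.92 mm²); the cone at (10.5, 11) (r1=8→r2=0.5) has section circumradius 7.473 here — a regular 8-gon (area = (8/2)·7.473²·sin(360°/8) = 157.95 mm²); Taking the union: the regions partially overlap — summed areas 335.47 mm² minus the doubly-counted overlap 19.54 mm² gives 315.93 mm² — area = 315.93 mm²; (whole slice rotated 35° about Z — lengths, areas and connectivity unchanged). Overall, the cross-section has 2 separate islands. Net area = 315.93 mm².

315.93 mm²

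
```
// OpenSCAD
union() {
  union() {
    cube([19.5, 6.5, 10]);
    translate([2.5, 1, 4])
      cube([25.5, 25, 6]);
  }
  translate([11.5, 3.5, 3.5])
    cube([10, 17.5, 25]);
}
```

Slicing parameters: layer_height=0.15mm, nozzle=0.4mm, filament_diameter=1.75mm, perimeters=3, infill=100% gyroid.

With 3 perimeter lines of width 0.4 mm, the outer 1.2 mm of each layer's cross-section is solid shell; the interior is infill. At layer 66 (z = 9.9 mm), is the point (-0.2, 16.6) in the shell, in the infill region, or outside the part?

At z = 9.9 mm: the cube (footprint 19.5×6.5) is included at this height; the cube at (2.5, 1) (footprint 25.5×25) is included at this height; Merging all regions: the regions partially overlap (shared area 93.50 mm²), so overlapping operands fuse into one piece — 1 connected region; the cube at (11.5, 3.5) is present — its section is the full 10×17.5 rectangle; Taking the union: the 10×17.5 cube at (11.5, 3.5) lies entirely inside that combined region, so the union is just that combined region — 1 connected region. Overall, the cross-section is a single solid region. The nearest boundary edge runs (2.50, 6.50)→(2.50, 26.00); distance from the point to it = 2.70 mm. The point is not inside any of the regions above, so it lies outside the cross-section (2.70 mm from the nearest boundary).

outside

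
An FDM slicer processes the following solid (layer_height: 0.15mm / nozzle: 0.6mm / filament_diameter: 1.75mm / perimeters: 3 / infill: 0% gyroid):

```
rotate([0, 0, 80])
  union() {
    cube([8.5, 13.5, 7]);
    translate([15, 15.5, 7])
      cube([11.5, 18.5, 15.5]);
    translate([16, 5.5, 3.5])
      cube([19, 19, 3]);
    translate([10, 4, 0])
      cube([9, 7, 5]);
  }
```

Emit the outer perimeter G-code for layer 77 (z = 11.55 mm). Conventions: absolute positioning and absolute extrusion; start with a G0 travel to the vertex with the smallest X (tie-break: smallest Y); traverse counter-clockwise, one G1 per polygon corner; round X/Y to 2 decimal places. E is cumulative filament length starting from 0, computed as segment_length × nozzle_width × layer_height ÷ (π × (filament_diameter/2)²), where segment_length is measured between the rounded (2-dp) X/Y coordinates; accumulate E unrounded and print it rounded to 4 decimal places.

At z = 11.55 mm: the cube is absent (z outside [0, 7]); the cube at (15, 15.5) is present — its section is the full 11.5×18.5 rectangle; the cube at (16, 5.5) does not reach this height (z outside [3.5, 6.5]); the cube at (10, 4) does not reach this height (z outside [0, 5]); Taking the union: only the 11.5×18.5 cube at (15, 15.5) is present, so the union is just that shape — 1 connected region; (rotated 80° about Z; rotation is an isometry so areas/perimeters/island counts are preserved). The outline is a single polygon with 4 vertices. Extrusion per mm of travel: 0.6 × 0.15 / (π × 0.875²) = 0.037418. Accumulating E over each segment gives final E = 2.2452.

G0 X-30.88 Y20.68 Z11.55
G1 X-12.66 Y17.46 E0.6923
G1 X-10.66 Y28.79 E1.1228
G1 X-28.88 Y32.00 E1.8151
G1 X-30.88 Y20.68 E2.2452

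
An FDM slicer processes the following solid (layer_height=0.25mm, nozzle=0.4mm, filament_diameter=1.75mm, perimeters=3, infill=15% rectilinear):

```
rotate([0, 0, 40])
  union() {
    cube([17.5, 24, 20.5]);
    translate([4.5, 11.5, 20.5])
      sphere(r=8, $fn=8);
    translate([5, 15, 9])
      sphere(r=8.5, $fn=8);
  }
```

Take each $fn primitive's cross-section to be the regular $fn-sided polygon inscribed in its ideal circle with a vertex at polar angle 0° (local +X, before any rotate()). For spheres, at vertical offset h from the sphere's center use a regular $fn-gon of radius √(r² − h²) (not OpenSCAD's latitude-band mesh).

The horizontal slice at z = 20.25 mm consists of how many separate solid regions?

1

At z = 20.25 mm: the 17.5×24 cube contributes its full rectangle; the r=8 sphere at (4.5, 11.5) slices to a regular 8-gon of circumradius 7.996 (√(r²−h²) with h=0.25 from center); the sphere at (5, 15) does not reach this height (|z−center|=11.250 > r=8.5); Combining (union): the regions partially overlap (shared area 154.00 mm²), so overlapping operands fuse into one piece — 1 connected region; (rotated 40° about Z; rotation is an isometry so areas/perimeters/island counts are preserved). The result has 1 disconnected region.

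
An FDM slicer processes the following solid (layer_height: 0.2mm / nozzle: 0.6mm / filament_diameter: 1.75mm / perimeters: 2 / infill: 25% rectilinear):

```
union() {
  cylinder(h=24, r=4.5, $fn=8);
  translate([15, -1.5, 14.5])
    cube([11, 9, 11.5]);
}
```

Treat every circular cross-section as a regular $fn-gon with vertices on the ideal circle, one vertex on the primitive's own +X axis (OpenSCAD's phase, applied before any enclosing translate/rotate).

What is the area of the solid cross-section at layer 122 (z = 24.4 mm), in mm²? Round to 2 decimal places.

At z = 24.4 mm: the cylinder is not intersected at this z (z outside [0, 24]); the cube at (15, -1.5) (footprint 11×9) is included at this height (area 99.00 mm²); Merging all regions: only the 11×9 cube at (15, -1.5) is present, so the union is just that shape — area = 99.00 mm². Overall, the cross-section is a single solid region. Net area = 99.00 mm².

99.00 mm²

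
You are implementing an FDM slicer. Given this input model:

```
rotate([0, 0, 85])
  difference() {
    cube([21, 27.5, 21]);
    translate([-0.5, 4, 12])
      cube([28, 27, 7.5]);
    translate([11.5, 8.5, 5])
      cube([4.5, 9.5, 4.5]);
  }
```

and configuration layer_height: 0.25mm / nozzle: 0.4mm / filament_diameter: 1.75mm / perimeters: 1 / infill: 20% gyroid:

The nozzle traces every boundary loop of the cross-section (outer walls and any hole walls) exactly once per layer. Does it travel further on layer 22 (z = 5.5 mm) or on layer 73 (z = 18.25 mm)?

Layer 22 (z = 5.5): the cube is present — its section is the full 21×27.5 rectangle (perimeter 97.00 mm); the cube at (-0.5, 4) is absent (z outside [12, 19.5]); the cube at (11.5, 8.5) is present — its section is the full 4.5×9.5 rectangle (perimeter 28.00 mm); After the difference (first − rest): starting from the 21×27.5 cube, the 4.5×9.5 cube at (11.5, 8.5) lies wholly inside it (removes its full 42.75 mm² and its 28.00 mm outline becomes a hole wall) — boundary (outer + 1 inner loop) = 125.00 mm; (whole slice rotated 85° about Z — lengths, areas and connectivity unchanged). So its perimeter = 125.00 mm. Layer 73 (z = 18.25): the cube (footprint 21×27.5) is included at this height (perimeter 97.00 mm); the 28×27 cube at (-0.5, 4) contributes its full rectangle (perimeter 110.00 mm); the cube at (11.5, 8.5) does not reach this height (z outside [5, 9.5]); After the difference (first − rest): starting from the 21×27.5 cube, the 28×27 cube at (-0.5, 4) partially overlaps it — only the 493.50 mm² overlap (of its 756.00 mm²) is removed, clipping the outline — boundary = 50.00 mm; (rotated 85° about Z; rotation is an isometry so areas/perimeters/island counts are preserved). So its perimeter = 50.00 mm. Layer 22 is larger (125.00 vs 50.00 mm).

layer 22 (z = 5.5 mm)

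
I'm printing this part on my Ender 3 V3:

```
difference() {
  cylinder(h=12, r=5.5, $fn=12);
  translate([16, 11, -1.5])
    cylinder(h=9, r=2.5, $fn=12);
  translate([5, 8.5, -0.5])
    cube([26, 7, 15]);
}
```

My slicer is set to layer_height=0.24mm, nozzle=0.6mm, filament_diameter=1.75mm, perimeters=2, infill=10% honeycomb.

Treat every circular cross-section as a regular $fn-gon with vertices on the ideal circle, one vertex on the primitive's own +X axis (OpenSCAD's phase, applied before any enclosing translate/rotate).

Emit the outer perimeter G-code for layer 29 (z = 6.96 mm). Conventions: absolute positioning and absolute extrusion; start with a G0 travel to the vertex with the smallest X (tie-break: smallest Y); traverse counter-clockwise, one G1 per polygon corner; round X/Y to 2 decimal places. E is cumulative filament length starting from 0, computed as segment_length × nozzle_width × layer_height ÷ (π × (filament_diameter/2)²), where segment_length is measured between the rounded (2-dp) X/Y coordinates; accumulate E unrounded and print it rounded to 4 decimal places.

G0 X-5.50 Y0.00 Z6.96
G1 X-4.76 Y-2.75 E0.1705
G1 X-2.75 Y-4.76 E0.3407
G1 X0.00 Y-5.50 E0.5112
G1 X2.75 Y-4.76 E0.6817
G1 X4.76 Y-2.75 E0.8518
G1 X5.50 Y0.00 E1.0223
G1 X4.76 Y2.75 E1.1928
G1 X2.75 Y4.76 E1.3630
G1 X0.00 Y5.50 E1.5335
G1 X-2.75 Y4.76 E1.7040
G1 X-4.76 Y2.75 E1.8742
G1 X-5.50 Y0.00 E2.0447

At z = 6.96 mm: the r=5.5 cylinder contributes a regular 12-gon of circumradius 5.5; the cylinder at (16, 11): section is a regular 12-gon, circumradius r=2.5; the cube at (5, 8.5) is present — its section is the full 26×7 rectangle; Taking the first minus the rest: starting from the r=5.5 cylinder, the r=2.5 cylinder at (16, 11) misses the remaining region (no effect); the 26×7 cube at (5, 8.5) misses the remaining region (no effect) — 1 connected region. The outline is a single polygon with 12 vertices. Extrusion per mm of travel: 0.6 × 0.24 / (π × 0.875²) = 0.059868. Accumulating E over each segment gives final E = 2.0447.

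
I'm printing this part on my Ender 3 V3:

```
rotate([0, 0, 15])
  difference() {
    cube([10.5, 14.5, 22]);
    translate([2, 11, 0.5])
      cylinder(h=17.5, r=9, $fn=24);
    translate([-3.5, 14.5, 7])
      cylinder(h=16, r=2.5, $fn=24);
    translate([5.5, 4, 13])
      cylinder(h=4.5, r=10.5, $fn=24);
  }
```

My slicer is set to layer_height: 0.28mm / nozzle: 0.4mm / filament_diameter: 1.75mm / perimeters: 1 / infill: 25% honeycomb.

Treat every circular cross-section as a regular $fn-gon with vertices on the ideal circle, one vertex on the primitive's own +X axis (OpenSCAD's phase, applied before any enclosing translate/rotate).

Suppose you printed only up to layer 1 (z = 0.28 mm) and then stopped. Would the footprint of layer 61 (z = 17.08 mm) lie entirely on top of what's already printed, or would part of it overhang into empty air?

Compare the two slices. At z = 0.28: the 10.5×14.5 cube contributes its full rectangle (area 152.25 mm²); the cylinder at (2, 11) is not intersected at this z (z outside [0.5, 18]); the cylinder at (-3.5, 14.5) is absent (z outside [7, 23]); the cylinder at (5.5, 4) is not intersected at this z (z outside [13, 17.5]); After the difference (first − rest): none of the subtracted shapes is present at this height, so the 10.5×14.5 cube is unchanged — area = 152.25 mm²; (whole slice rotated 15° about Z — lengths, areas and connectivity unchanged). At z = 17.08: the cube is present — its section is the full 10.5×14.5 rectangle (area 152.25 mm²); the r=9 cylinder at (2, 11) contributes a regular 24-gon of circumradius 9 (area = (24/2)·9.000²·sin(360°/24) = 251.57 mm²); the r=2.5 cylinder at (-3.5, 14.5) gives a regular 24-gon of circumradius 2.5 (constant along its height) (area = (24/2)·2.500²·sin(360°/24) = 19.41 mm²); the r=10.5 cylinder at (5.5, 4) gives a regular 24-gon of circumradius 10.5 (constant along its height) (area = (24/2)·10.500²·sin(360°/24) = 342.42 mm²); After the difference (first − rest): starting from the 10.5×14.5 cube (152.25 mm²), the r=9 cylinder at (2, 11) partially overlaps it — only the 116.42 mm² overlap (of its 251.57 mm²) is removed, clipping the outline; the r=2.5 cylinder at (-3.5, 14.5) misses the remaining region (no effect); the r=10.5 cylinder at (5.5, 4) partially overlaps it — only the 35.72 mm² overlap (of its 342.42 mm²) is removed, clipping the outline — area = 0.10 mm²; (rotated 15° about Z; rotation is an isometry so areas/perimeters/island counts are preserved). Checking containment: the cross-section at z = 17.08 is a subset of the cross-section at z = 0.28.

entirely on top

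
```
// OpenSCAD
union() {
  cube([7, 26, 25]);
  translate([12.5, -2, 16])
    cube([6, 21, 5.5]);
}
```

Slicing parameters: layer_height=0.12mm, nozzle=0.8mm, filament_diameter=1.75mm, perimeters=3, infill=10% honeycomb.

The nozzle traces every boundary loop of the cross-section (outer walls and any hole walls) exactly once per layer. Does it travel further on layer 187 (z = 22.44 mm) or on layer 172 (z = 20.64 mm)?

layer 172 (z = 20.64 mm)

Layer 187 (z = 22.44): the cube is present — its section is the full 7×26 rectangle (perimeter 66.00 mm); the cube at (12.5, -2) is absent (z outside [16, 21.5]); Taking the union: only the 7×26 cube is present, so the union is just that shape — boundary = 66.00 mm. So its perimeter = 66.00 mm. Layer 172 (z = 20.64): the cube is present — its section is the full 7×26 rectangle (perimeter 66.00 mm); the cube at (12.5, -2) is present — its section is the full 6×21 rectangle (perimeter 54.00 mm); Taking the union: the 2 present regions are separate (no shared area or edge), so areas and boundary lengths simply add and each stays a separate island — boundary = 120.00 mm. So its perimeter = 120.00 mm. Layer 172 is larger (120.00 vs 66.00 mm).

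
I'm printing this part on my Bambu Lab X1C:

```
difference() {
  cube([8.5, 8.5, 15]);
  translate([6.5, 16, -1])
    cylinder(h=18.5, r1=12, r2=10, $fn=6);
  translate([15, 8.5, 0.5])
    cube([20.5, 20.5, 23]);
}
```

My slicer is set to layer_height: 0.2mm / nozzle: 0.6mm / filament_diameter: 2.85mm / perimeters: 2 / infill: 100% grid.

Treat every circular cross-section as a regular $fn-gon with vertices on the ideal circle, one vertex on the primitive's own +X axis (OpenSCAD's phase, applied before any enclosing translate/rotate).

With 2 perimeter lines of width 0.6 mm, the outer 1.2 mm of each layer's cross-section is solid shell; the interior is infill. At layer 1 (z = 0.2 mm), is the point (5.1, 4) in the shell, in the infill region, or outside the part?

At z = 0.2 mm: the cube is present — its section is the full 8.5×8.5 rectangle; the cone at (6.5, 16): at t=0.065 of its height the radius interpolates to r₁+(r₂−r₁)t = 11.870, giving a regular 6-gon of that circumradius; the cube at (15, 8.5) is absent (z outside [0.5, 23.5]); Taking the first minus the rest: starting from the 8.5×8.5 cube, the cone at (6.5, 16) partially overlaps it — only the 23.35 mm² overlap (of its 366.08 mm²) is removed, clipping the outline — 1 connected region. Overall, the cross-section is a single solid region. The nearest boundary edge runs (0.56, 5.72)→(8.50, 5.72); distance from the point to it = 1.72 mm. The point is inside the cross-section and 1.72 mm from the nearest boundary — more than the 1.2 mm shell width (2 × 0.6), so it's in the infill interior.

infill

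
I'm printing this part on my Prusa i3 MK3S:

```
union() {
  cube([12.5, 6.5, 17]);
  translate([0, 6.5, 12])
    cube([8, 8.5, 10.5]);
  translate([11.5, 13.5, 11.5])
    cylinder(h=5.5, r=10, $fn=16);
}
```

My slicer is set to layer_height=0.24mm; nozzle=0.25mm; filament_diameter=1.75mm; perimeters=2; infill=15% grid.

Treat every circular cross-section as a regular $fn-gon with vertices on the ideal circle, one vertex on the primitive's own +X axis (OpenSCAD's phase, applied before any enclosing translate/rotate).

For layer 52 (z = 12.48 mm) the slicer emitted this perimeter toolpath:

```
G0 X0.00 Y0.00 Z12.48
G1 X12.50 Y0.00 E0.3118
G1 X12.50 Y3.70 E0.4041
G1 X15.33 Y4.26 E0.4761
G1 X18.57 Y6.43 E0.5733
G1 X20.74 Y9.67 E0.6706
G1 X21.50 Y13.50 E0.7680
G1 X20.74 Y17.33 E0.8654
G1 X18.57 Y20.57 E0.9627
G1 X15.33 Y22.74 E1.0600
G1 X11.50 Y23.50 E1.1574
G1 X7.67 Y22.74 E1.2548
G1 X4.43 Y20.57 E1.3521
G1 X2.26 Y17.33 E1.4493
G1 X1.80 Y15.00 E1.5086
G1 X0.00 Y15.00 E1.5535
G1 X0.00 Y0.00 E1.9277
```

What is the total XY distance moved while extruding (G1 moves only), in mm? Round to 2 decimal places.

Sum the Euclidean lengths of each G1 segment: total = 77.28 mm.

77.28 mm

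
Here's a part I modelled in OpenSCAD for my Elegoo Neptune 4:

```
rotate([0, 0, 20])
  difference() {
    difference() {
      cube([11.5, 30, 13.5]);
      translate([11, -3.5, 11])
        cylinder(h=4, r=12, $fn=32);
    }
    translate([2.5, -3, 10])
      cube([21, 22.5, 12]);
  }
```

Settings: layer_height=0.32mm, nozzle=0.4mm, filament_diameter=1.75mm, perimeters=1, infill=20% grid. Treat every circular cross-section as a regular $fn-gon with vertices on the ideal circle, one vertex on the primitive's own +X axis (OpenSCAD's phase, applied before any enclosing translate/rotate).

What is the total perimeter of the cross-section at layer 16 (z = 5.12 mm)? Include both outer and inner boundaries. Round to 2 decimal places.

83.00 mm

At z = 5.12 mm: the cube is present — its section is the full 11.5×30 rectangle (perimeter 83.00 mm); the cylinder at (11, -3.5) is not intersected at this z (z outside [11, 15]); After the difference (first − rest): none of the subtracted shapes is present at this height, so the 11.5×30 cube is unchanged — boundary = 83.00 mm; the cube at (2.5, -3) is not intersected at this z (z outside [10, 22]); After the difference (first − rest): none of the subtracted shapes is present at this height, so the result so far is unchanged — boundary = 83.00 mm; (whole slice rotated 20° about Z — lengths, areas and connectivity unchanged). Overall, the cross-section is a single solid region. Total boundary length (outer) = 83.00 mm.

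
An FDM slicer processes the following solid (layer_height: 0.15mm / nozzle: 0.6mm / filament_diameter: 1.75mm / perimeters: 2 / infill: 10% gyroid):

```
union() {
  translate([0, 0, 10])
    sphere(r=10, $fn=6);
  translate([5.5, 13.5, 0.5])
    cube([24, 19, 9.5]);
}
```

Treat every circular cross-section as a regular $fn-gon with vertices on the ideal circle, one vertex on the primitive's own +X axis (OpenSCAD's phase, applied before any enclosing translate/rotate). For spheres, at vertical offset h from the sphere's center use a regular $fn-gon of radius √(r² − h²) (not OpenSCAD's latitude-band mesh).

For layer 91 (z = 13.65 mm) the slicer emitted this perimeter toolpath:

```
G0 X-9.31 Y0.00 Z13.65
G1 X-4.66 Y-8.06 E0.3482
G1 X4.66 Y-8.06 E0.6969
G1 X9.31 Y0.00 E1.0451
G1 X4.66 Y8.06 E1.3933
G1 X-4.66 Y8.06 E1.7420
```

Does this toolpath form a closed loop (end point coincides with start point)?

no

Start point (G0): (-9.31, 0.00). End point (last G1): the path does not return to the start — open.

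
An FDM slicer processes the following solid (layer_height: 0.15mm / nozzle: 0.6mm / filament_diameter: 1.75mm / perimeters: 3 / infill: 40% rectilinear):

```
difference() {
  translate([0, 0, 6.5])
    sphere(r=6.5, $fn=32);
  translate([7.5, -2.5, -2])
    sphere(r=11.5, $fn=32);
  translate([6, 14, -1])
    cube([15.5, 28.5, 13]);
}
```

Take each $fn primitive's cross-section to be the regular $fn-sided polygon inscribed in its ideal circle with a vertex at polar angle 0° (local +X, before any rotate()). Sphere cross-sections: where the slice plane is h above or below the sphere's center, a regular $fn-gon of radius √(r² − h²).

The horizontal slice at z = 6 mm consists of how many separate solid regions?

At z = 6 mm: the sphere: section is a regular 32-gon, circumradius = √(r²−h²) = √(6.5²−0.5²) = 6.481; the r=11.5 sphere at (7.5, -2.5) contributes a regular 32-gon of circumradius √(11.5²−8²) = 8.261; the cube at (6, 14) is present — its section is the full 15.5×28.5 rectangle; Taking the first minus the rest: starting from the r=6.5 sphere, the r=11.5 sphere at (7.5, -2.5) partially overlaps it — only the 58.40 mm² overlap (of its 213.04 mm²) is removed, clipping the outline; the 15.5×28.5 cube at (6, 14) misses the remaining region (no effect) — 1 connected region. The result has 1 disconnected region.

1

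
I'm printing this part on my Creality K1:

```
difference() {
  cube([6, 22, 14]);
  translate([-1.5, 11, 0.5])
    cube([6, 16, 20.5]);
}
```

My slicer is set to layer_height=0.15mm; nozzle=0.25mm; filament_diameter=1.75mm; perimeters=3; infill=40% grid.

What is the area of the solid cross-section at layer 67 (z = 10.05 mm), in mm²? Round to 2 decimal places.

At z = 10.05 mm: the cube (footprint 6×22) is included at this height (area 132.00 mm²); the cube at (-1.5, 11) is present — its section is the full 6×16 rectangle (area 96.00 mm²); Taking the first minus the rest: starting from the 6×22 cube (132.00 mm²), the 6×16 cube at (-1.5, 11) partially overlaps it — only the 49.50 mm² overlap (of its 96.00 mm²) is removed, clipping the outline — area = 82.50 mm². Overall, the cross-section is a single solid region. Net area = 82.50 mm².

82.50 mm²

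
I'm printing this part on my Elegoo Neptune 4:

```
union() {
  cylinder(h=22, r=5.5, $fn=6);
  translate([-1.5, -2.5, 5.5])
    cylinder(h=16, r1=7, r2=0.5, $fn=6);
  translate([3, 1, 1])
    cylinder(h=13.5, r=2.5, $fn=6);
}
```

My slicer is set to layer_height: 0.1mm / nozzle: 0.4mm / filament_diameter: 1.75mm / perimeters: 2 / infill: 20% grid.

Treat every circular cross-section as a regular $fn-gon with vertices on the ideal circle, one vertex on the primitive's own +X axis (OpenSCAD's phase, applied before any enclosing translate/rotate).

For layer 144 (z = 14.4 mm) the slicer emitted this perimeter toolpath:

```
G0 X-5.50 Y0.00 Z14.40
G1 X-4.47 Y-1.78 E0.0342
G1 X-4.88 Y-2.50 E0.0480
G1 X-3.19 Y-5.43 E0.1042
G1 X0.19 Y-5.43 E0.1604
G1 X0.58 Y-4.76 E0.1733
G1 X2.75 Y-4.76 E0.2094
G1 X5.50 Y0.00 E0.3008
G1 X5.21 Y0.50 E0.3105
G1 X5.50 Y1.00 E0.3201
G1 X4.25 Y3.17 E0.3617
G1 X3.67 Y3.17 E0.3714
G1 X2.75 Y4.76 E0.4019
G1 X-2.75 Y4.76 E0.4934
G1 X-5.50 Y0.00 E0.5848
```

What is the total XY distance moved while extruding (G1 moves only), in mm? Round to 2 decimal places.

35.16 mm

Sum the Euclidean lengths of each G1 segment: total = 35.16 mm.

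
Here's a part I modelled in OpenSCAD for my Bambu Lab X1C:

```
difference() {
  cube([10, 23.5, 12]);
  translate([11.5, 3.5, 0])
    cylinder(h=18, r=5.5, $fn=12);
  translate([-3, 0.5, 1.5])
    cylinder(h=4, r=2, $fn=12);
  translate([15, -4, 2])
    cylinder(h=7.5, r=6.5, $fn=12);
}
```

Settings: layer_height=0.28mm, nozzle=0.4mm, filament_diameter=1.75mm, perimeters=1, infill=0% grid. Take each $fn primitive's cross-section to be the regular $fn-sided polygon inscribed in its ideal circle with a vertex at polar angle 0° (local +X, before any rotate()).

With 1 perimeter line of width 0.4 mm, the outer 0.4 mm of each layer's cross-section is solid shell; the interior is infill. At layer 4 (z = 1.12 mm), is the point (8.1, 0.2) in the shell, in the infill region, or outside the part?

outside

At z = 1.12 mm: the 10×23.5 cube contributes its full rectangle; the r=5.5 cylinder at (11.5, 3.5) gives a regular 12-gon of circumradius 5.5 (constant along its height); the cylinder at (-3, 0.5) is not intersected at this z (z outside [1.5, 5.5]); the cylinder at (15, -4) is absent (z outside [2, 9.5]); Taking the first minus the rest: starting from the 10×23.5 cube, the r=5.5 cylinder at (11.5, 3.5) partially overlaps it — only the 26.89 mm² overlap (of its 90.75 mm²) is removed, clipping the outline — 1 connected region. Overall, the cross-section is a single solid region. The nearest boundary edge runs (6.74, 0.75)→(7.49, 0.00); distance from the point to it = 0.64 mm. The point is not inside any of the regions above, so it lies outside the cross-section (0.64 mm from the nearest boundary).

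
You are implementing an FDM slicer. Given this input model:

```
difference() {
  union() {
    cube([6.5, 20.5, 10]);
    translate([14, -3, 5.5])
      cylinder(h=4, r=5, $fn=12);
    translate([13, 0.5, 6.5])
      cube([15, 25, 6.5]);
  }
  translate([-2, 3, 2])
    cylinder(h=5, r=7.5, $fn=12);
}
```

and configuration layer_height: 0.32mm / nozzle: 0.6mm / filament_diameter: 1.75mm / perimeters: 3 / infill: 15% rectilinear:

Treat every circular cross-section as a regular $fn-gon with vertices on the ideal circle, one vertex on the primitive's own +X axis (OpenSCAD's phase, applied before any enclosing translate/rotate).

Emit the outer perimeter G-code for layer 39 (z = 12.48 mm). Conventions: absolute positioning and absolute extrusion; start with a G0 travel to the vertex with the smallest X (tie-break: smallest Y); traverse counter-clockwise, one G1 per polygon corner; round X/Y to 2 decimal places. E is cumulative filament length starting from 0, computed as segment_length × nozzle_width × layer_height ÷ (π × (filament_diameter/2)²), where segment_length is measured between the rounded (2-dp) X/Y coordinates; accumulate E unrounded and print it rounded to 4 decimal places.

G0 X13.00 Y0.50 Z12.48
G1 X28.00 Y0.50 E1.1974
G1 X28.00 Y25.50 E3.1930
G1 X13.00 Y25.50 E4.3903
G1 X13.00 Y0.50 E6.3859

At z = 12.48 mm: the cube is not intersected at this z (z outside [0, 10]); the cylinder at (14, -3) is absent (z outside [5.5, 9.5]); the 15×25 cube at (13, 0.5) contributes its full rectangle; Merging all regions: only the 15×25 cube at (13, 0.5) is present, so the union is just that shape — 1 connected region; the cylinder at (-2, 3) is not intersected at this z (z outside [2, 7]); After the difference (first − rest): none of the subtracted shapes is present at this height, so that combined region is unchanged — 1 connected region. The outline is a single polygon with 4 vertices. Extrusion per mm of travel: 0.6 × 0.32 / (π × 0.875²) = 0.079824. Accumulating E over each segment gives final E = 6.3859.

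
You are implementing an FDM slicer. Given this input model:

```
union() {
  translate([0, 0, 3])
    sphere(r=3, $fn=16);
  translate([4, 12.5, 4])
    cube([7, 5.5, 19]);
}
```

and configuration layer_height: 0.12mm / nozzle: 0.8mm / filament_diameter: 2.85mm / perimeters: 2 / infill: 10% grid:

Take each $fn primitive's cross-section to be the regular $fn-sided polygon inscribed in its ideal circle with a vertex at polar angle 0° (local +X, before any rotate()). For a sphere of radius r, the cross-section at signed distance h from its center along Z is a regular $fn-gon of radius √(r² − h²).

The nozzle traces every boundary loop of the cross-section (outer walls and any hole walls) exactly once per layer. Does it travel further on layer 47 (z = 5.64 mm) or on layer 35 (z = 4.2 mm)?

layer 35 (z = 4.2 mm)

Layer 47 (z = 5.64): the sphere: section is a regular 16-gon, circumradius = √(r²−h²) = √(3²−2.64²) = 1.425 (perimeter = 2·16·1.425·sin(180°/16) = 8.90 mm); the 7×5.5 cube at (4, 12.5) contributes its full rectangle (perimeter 25.00 mm); Merging all regions: the 2 present regions are separate (no shared area or edge), so areas and boundary lengths simply add and each stays a separate island — boundary = 33.90 mm. So its perimeter = 33.90 mm. Layer 35 (z = 4.2): the sphere: section is a regular 16-gon, circumradius = √(r²−h²) = √(3²−1.2²) = 2.750 (perimeter = 2·16·2.750·sin(180°/16) = 17.17 mm); the cube at (4, 12.5) is present — its section is the full 7×5.5 rectangle (perimeter 25.00 mm); Merging all regions: the 2 present regions are separate (no shared area or edge), so areas and boundary lengths simply add and each stays a separate island — boundary = 42.17 mm. So its perimeter = 42.17 mm. Layer 35 is larger (42.17 vs 33.90 mm).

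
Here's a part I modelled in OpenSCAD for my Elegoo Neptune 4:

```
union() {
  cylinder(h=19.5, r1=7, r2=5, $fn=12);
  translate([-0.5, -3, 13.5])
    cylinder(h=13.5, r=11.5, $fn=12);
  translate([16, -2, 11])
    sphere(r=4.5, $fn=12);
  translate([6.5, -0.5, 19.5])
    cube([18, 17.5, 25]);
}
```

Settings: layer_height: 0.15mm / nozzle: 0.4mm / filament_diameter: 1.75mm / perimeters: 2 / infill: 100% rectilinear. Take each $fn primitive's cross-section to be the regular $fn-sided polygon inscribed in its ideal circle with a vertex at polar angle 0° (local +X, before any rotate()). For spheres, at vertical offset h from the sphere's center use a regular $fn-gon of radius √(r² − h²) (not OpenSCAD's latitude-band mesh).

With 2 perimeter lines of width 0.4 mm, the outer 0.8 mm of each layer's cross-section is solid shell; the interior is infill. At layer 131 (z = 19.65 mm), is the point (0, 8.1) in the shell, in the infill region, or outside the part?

At z = 19.65 mm: the cone is not intersected at this z (z outside [0, 19.5]); the r=11.5 cylinder at (-0.5, -3) contributes a regular 12-gon of circumradius 11.5; the sphere at (16, -2) is not intersected at this z (|z−center|=8.650 > r=4.5); the 18×17.5 cube at (6.5, -0.5) contributes its full rectangle; Taking the union: the regions partially overlap (shared area 15.41 mm²), so overlapping operands fuse into one piece — 1 connected region. Overall, the cross-section is a single solid region. The nearest boundary edge runs (-0.50, 8.50)→(5.25, 6.96); distance from the point to it = 0.26 mm. The point is inside the cross-section, 0.26 mm from the nearest boundary — within the 0.8 mm shell band (2 × 0.4).

shell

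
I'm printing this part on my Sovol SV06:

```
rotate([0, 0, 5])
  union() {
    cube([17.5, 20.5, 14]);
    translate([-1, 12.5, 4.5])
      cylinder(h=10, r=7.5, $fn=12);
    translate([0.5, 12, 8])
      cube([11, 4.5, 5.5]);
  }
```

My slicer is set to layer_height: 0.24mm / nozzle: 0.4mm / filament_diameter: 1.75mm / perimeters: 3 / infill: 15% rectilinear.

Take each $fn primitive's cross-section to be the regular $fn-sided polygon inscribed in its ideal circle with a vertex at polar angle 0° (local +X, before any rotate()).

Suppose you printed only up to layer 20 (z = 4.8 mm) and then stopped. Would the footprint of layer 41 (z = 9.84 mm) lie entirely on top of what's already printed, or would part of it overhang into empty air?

Compare the two slices. At z = 4.8: the cube (footprint 17.5×20.5) is included at this height (area 358.75 mm²); the cylinder at (-1, 12.5): section is a regular 12-gon, circumradius r=7.5 (area = (12/2)·7.500²·sin(360°/12) = 168.75 mm²); the cube at (0.5, 12) is absent (z outside [8, 13.5]); Combining (union): the regions partially overlap — summed areas 527.50 mm² minus the doubly-counted overlap 69.64 mm² gives 457.86 mm² — area = 457.86 mm²; (whole slice rotated 5° about Z — lengths, areas and connectivity unchanged). At z = 9.84: the 17.5×20.5 cube contributes its full rectangle (area 358.75 mm²); the cylinder at (-1, 12.5): section is a regular 12-gon, circumradius r=7.5 (area = (12/2)·7.500²·sin(360°/12) = 168.75 mm²); the 11×4.5 cube at (0.5, 12) contributes its full rectangle (area 49.50 mm²); Combining (union): the regions partially overlap — summed areas 577.00 mm² minus the doubly-counted overlap 119.14 mm² gives 457.86 mm² — area = 457.86 mm²; (whole slice rotated 5° about Z — lengths, areas and connectivity unchanged). Checking containment: the cross-section at z = 9.84 is a subset of the cross-section at z = 4.8.

entirely on top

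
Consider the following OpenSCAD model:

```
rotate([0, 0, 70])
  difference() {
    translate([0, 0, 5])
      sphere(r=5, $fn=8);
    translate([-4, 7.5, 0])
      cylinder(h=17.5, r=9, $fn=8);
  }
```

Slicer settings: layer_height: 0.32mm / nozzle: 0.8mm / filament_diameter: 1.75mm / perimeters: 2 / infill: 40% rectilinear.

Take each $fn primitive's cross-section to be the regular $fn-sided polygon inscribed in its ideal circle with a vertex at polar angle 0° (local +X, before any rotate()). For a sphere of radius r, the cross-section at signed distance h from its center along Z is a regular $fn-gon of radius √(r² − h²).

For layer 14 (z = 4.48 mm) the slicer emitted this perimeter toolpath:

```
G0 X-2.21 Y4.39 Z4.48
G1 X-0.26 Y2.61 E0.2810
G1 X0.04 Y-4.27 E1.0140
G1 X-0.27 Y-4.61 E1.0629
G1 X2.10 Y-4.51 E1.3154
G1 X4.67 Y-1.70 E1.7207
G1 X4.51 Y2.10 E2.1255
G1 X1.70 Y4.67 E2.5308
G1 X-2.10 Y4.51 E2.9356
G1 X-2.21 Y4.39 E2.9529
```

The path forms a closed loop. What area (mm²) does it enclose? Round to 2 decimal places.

Apply the shoelace formula to the sequence of (X, Y) vertices; enclosed area = 38.31 mm².

38.31 mm²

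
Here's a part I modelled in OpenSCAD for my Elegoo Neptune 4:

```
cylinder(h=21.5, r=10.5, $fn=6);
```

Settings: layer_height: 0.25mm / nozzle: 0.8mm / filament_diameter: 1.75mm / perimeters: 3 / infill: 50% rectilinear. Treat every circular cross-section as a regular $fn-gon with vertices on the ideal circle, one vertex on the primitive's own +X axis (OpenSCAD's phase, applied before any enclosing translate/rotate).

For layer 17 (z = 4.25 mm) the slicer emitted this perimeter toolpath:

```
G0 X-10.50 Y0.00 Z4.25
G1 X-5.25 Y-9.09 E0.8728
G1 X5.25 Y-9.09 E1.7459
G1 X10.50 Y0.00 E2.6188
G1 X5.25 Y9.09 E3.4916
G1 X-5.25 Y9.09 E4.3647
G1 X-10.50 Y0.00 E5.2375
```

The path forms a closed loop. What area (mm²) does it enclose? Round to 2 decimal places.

Apply the shoelace formula to the sequence of (X, Y) vertices; enclosed area = 286.33 mm².

286.33 mm²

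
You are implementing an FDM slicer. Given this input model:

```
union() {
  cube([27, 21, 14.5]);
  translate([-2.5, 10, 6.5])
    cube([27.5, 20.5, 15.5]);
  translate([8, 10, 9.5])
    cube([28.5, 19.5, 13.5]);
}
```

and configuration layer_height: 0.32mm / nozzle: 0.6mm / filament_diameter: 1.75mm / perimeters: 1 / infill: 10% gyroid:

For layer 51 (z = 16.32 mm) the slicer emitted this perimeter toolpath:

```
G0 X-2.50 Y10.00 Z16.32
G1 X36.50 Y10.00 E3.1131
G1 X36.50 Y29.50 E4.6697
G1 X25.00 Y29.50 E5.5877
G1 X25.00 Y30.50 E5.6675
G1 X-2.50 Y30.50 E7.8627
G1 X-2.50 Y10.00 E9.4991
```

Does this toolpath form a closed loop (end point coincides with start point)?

Start point (G0): (-2.50, 10.00). End point (last G1): the path returns to the start — closed.

yes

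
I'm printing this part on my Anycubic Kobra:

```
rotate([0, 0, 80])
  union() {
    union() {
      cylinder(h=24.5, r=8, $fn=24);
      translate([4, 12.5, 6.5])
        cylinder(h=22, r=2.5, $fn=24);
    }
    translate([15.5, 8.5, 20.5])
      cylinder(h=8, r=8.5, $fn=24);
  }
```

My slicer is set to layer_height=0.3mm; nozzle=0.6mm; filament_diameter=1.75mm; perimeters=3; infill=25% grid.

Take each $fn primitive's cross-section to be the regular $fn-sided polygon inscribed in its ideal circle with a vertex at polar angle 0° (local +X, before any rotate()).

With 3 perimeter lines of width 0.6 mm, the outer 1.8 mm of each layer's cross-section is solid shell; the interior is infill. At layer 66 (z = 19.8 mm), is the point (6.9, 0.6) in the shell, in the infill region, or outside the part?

At z = 19.8 mm: the cylinder: section is a regular 24-gon, circumradius r=8; the r=2.5 cylinder at (4, 12.5) gives a regular 24-gon of circumradius 2.5 (constant along its height); Combining (union): the 2 present regions are separate (no shared area or edge), so areas and boundary lengths simply add and each stays a separate island — 2 connected regions; the cylinder at (15.5, 8.5) is absent (z outside [20.5, 28.5]); Merging all regions: only the result so far is present, so the union is just that shape — 2 connected regions; (rotated 80° about Z; rotation is an isometry so areas/perimeters/island counts are preserved). Overall, the cross-section has 2 separate islands. Undo the 80° rotation: the query point maps to (1.789, -6.691) in the un-rotated model frame. The nearest boundary edge runs (2.07, -7.73)→(-0.00, -8.00); distance from the point to it = 1.06 mm. (Shell/infill is judged within the island containing the point — the largest one.) The point is inside the cross-section, 1.06 mm from the nearest boundary — within the 1.8 mm shell band (3 × 0.6).

shell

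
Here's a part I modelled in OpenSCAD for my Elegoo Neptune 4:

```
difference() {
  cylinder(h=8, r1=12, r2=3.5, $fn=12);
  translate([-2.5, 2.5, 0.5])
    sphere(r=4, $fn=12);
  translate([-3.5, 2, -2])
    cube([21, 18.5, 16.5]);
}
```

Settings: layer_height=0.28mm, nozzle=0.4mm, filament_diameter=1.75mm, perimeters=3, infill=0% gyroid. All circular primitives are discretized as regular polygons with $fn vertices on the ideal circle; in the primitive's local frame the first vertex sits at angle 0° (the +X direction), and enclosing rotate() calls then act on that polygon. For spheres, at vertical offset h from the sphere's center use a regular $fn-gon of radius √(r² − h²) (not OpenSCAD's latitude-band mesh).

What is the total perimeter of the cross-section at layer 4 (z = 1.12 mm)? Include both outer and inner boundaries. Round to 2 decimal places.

At z = 1.12 mm: the cone: at t=0.140 of its height the radius interpolates to r₁+(r₂−r₁)t = 10.810, giving a regular 12-gon of that circumradius (perimeter = 2·12·10.810·sin(180°/12) = 67.15 mm); the r=4 sphere at (-2.5, 2.5) contributes a regular 12-gon of circumradius √(4²−0.62²) = 3.952 (perimeter = 2·12·3.952·sin(180°/12) = 24.55 mm); the 21×18.5 cube at (-3.5, 2) contributes its full rectangle (perimeter 79.00 mm); Taking the first minus the rest: starting from the cone, the r=4 sphere at (-2.5, 2.5) lies wholly inside it (removes its full 46.85 mm² and its 24.55 mm outline becomes a hole wall); the 21×18.5 cube at (-3.5, 2) partially overlaps it — only the 77.78 mm² overlap (of its 388.50 mm²) is removed, clipping the outline — boundary = 78.31 mm. Overall, the cross-section is a single solid region. Total boundary length (outer) = 78.31 mm.

78.31 mm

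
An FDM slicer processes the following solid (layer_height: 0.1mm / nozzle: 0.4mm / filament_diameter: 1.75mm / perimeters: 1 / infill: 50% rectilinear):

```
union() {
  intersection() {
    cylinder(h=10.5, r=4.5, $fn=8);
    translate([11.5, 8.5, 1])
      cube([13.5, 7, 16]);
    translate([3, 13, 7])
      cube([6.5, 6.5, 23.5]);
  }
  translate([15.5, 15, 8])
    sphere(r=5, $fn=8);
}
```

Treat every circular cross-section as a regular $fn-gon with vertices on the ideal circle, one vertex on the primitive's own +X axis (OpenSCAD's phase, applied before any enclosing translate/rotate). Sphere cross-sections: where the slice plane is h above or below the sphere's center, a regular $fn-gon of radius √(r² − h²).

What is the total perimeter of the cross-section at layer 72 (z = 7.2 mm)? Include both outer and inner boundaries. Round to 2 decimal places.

At z = 7.2 mm: the r=4.5 cylinder gives a regular 8-gon of circumradius 4.5 (constant along its height) (perimeter = 2·8·4.500·sin(180°/8) = 27.55 mm); the cube at (11.5, 8.5) is present — its section is the full 13.5×7 rectangle (perimeter 41.00 mm); the cube at (3, 13) (footprint 6.5×6.5) is included at this height (perimeter 26.00 mm); Taking the intersection: the 13.5×7 cube at (11.5, 8.5) does not overlap the r=4.5 cylinder (empty); the 6.5×6.5 cube at (3, 13) does not overlap the running intersection (empty) — nothing remains; the r=5 sphere at (15.5, 15) contributes a regular 8-gon of circumradius √(5²−0.8²) = 4.936 (perimeter = 2·8·4.936·sin(180°/8) = 30.22 mm); Merging all regions: only the r=5 sphere at (15.5, 15) is present, so the union is just that shape — boundary = 30.22 mm. Overall, the cross-section is a single solid region. Total boundary length (outer) = 30.22 mm.

30.22 mm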